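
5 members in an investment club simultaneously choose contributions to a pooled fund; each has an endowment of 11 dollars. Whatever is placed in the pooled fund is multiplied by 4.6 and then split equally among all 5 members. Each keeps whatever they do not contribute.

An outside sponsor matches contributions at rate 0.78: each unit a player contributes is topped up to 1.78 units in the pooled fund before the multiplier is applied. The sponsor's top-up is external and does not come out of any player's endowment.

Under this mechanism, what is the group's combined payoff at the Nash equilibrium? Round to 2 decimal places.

The effective private return per unit is now 4.6 × 1.78 / 5 = 1.6376 > 1, so every player's dominant strategy flips to full contribution.
At the Nash equilibrium everyone contributes 11. Group total payoff = 4.6 × 1.78 × 55 = 450.34.

450.34 dollars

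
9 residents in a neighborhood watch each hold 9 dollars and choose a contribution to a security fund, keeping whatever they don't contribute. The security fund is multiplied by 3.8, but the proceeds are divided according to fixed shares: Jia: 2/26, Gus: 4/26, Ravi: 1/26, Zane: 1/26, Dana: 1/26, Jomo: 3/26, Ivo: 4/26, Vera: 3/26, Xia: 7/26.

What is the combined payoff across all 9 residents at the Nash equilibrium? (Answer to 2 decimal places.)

Player j's private return per contributed unit is 3.8 × (j's share). Contributing is weakly dominant for j when that share is at least 1/3.8 = 0.2632, and contributing 0 is dominant otherwise.
Only Xia (7/26) clears that bar, contributing 9; the remaining 8 contribute 0. Total contributed: 9.
The security fund pays out 3.8 × 9 = 34.20 in total (split across the unequal shares, but the aggregate is all that matters for the group sum).
The 8 free-riders keep 9 each, adding 72. Group total = 72 + 34.20 = 106.20.

106.20 dollars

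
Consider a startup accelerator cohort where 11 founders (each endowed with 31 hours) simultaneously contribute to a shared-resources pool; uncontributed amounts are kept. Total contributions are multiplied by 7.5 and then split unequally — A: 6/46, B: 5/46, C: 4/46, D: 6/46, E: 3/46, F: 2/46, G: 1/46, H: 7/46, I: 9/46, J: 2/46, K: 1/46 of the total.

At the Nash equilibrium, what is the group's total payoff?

744.00 hours

A player with share s gets back 7.5·s per unit contributed, so full contribution is dominant for anyone with s > 1/7.5 = 0.1333 and zero contribution is dominant for anyone below.
H and I are above the threshold, contributing 31 each; the remaining 9 contribute 0. Total contributed: 62.
The shared-resources pool pays out 7.5 × 62 = 465.00 in total (split across the unequal shares, but the aggregate is all that matters for the group sum).
The 9 free-riders keep 31 each, adding 279. Group total = 279 + 465.00 = 744.00.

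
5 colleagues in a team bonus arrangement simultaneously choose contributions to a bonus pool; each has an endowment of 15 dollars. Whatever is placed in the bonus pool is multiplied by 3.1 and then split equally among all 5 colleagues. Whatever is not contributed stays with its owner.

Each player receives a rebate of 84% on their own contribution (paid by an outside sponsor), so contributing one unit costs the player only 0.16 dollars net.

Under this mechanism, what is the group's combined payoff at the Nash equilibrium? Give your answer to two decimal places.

With the mechanism, a contributed unit returns (3.1/5) / 0.16 = 3.8750 per unit of net cost to the contributor — now above 1 — so contributing fully is weakly dominant for every player.
At the Nash equilibrium everyone contributes 15. Group total payoff = 5 × (15 × 0.84 + 3.1 × 15) = 295.50.

295.50 dollars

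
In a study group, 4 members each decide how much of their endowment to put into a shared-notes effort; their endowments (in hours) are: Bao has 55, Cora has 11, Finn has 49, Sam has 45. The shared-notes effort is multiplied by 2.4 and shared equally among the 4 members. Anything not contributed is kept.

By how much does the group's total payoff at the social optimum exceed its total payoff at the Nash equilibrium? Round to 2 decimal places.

The private return per contributed unit is 2.4/4 = 0.6000 < 1 for every player regardless of endowment, so the Nash equilibrium is zero contribution and the group total is Σ E_j = 55 + 11 + 49 + 45 = 160.
Each contributed unit returns 2.400 to the group, so the social optimum is full contribution by everyone: group total = 2.400 × 160 = 384.00.
Efficiency loss = (2.400 − 1) × 160 = 224.00.

224.00 hours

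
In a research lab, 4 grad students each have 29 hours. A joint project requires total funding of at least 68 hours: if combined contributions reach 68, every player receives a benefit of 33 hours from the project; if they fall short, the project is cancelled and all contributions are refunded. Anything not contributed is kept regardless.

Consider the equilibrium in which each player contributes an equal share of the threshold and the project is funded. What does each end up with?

Equal share of the threshold: 68/4 = 17.
At this profile no one gains by cutting their contribution: any cut drops the total below 68, the project is cancelled, contributions are refunded, and the deviator ends with 29, which is less than 29 − 17 + 33 = 45. Contributing more than 17 just wastes the excess. So contributing exactly 17 is a best response.
Each player's payoff: 29 − 17 + 33 = 45.

45 hours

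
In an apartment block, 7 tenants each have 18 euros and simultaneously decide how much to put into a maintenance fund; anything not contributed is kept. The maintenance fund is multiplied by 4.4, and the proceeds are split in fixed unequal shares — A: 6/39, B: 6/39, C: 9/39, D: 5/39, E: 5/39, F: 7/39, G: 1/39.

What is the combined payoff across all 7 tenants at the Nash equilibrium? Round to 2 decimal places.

A player with share s gets back 4.4·s per unit contributed, so full contribution is dominant for anyone with s > 1/4.4 = 0.2273 and zero contribution is dominant for anyone below.
C alone (share 9/39) is above the threshold, contributing 18; the remaining 6 contribute 0. Total contributed: 18.
The maintenance fund pays out 4.4 × 18 = 79.20 in total (split across the unequal shares, but the aggregate is all that matters for the group sum).
The 6 free-riders keep 18 each, adding 108. Group total = 108 + 79.20 = 187.20.

187.20 euros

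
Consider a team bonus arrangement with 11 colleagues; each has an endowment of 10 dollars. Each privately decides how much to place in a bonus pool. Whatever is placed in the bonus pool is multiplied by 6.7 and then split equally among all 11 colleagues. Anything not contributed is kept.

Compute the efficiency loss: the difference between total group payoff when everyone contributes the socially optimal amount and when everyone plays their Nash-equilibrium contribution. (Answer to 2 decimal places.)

627.00 dollars

Each contributed unit returns 6.7/11 = 0.6091 to its contributor — below 1 — so contributing 0 is dominant for every player. At the Nash equilibrium everyone keeps their 10, and the group total is 11 × 10 = 110.
Each contributed unit returns 6.700 to the group as a whole (0.6091 to each of 11 players), which exceeds 1, so the social optimum is full contribution: group total = 6.700 × 110 = 737.00.
Efficiency loss = 737.00 − 110 = 627.00.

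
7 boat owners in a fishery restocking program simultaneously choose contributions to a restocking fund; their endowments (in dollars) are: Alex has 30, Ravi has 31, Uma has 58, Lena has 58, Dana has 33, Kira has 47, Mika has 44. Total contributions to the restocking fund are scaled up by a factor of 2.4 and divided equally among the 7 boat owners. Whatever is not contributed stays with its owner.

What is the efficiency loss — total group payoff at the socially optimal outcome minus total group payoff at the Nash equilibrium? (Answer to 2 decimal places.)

The private return per contributed unit is 2.4/7 = 0.3429 < 1 for every player regardless of endowment, so the Nash equilibrium is zero contribution and the group total is Σ E_j = 30 + 31 + 58 + 58 + 33 + 47 + 44 = 301.
Each contributed unit returns 2.400 to the group, so the social optimum is full contribution by everyone: group total = 2.400 × 301 = 722.40.
Efficiency loss = (2.400 − 1) × 301 = 421.40.

421.40 dollars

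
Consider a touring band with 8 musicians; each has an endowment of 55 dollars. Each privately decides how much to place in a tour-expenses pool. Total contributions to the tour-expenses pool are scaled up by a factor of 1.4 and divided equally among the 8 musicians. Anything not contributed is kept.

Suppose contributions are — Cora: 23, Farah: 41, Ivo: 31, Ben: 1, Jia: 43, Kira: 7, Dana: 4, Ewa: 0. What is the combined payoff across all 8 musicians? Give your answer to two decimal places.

Total contributed: 23 + 41 + 31 + 1 + 43 + 7 + 4 + 0 = 150; total kept: 8 × 55 − 150 = 290.
The tour-expenses pool pays out 1.4 × 150 = 210.00 in aggregate.
Group total = 290 + 210.00 = 500.00.

500.00 dollars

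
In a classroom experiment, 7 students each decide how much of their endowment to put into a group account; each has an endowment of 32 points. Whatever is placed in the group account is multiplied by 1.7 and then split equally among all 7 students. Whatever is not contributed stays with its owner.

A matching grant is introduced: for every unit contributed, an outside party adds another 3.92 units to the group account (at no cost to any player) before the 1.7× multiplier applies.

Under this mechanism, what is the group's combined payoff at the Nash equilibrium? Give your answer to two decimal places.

1873.54 points

The effective private return per unit is now 1.7 × 4.92 / 7 = 1.1949 > 1, so every player's dominant strategy flips to full contribution.
At the Nash equilibrium everyone contributes 32. Group total payoff = 1.7 × 4.92 × 224 = 1873.54.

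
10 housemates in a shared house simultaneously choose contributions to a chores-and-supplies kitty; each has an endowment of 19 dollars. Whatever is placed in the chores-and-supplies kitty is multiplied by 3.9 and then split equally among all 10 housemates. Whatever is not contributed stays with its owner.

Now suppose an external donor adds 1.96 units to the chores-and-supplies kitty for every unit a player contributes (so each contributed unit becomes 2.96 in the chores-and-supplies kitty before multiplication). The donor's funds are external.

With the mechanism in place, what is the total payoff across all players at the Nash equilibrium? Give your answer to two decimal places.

Under the mechanism each unit contributed yields 3.9 × 2.96 / 10 = 1.1544 back to its contributor per unit of net cost, which exceeds 1, making full contribution the dominant choice for everyone.
So the Nash equilibrium is full contribution by all 10; the group earns 3.9 × 2.96 × 190 = 2193.36.

2193.36 dollars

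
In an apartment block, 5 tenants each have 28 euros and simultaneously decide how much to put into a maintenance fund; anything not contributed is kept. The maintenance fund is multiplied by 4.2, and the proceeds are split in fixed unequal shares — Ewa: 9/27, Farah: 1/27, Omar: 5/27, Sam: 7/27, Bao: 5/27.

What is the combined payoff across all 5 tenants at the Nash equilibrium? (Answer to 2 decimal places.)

319.20 euros

A player with share s gets back 4.2·s per unit contributed, so full contribution is dominant for anyone with s > 1/4.2 = 0.2381 and zero contribution is dominant for anyone below.
Ewa and Sam are above the threshold, contributing 28 each; the remaining 3 contribute 0. Total contributed: 56.
The maintenance fund pays out 4.2 × 56 = 235.20 in total (split across the unequal shares, but the aggregate is all that matters for the group sum).
The 3 free-riders keep 28 each, adding 84. Group total = 84 + 235.20 = 319.20.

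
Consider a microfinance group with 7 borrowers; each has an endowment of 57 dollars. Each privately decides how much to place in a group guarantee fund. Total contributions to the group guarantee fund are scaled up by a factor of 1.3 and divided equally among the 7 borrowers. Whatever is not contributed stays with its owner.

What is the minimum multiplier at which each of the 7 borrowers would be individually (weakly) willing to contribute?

7

A contributed unit returns (multiplier)/7 to its contributor.
This reaches 1 exactly when the multiplier is 7.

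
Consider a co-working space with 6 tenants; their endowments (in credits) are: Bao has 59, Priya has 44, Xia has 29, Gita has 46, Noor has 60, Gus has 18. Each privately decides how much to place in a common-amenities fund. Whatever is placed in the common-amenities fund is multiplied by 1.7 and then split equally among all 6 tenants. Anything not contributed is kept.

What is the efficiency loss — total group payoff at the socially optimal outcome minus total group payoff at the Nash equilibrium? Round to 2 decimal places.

The private return per contributed unit is 1.7/6 = 0.2833 < 1 for every player regardless of endowment, so the Nash equilibrium is zero contribution and the group total is Σ E_j = 59 + 44 + 29 + 46 + 60 + 18 = 256.
Each contributed unit returns 1.700 to the group, so the social optimum is full contribution by everyone: group total = 1.700 × 256 = 435.20.
Efficiency loss = (1.700 − 1) × 256 = 179.20.

179.20 credits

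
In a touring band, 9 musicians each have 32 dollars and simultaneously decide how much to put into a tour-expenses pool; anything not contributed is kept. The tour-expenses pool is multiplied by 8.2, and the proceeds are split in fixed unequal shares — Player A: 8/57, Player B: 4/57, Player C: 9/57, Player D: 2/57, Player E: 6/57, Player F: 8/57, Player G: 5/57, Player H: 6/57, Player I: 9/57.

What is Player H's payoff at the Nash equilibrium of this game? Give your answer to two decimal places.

For player j, contributing a unit is worthwhile iff 8.2 × (j's share) ≥ 1, i.e. iff j's share is at least 0.1220.
The shares above 0.1220 belong to Player A, Player C, Player F and Player I, contributing 32 each; the remaining 5 contribute 0. Total contributed: 128.
Player H keeps 32 and receives 8.2 × 128 × 6/57 = 110.48 from the tour-expenses pool, for a payoff of 142.48.

142.48 dollars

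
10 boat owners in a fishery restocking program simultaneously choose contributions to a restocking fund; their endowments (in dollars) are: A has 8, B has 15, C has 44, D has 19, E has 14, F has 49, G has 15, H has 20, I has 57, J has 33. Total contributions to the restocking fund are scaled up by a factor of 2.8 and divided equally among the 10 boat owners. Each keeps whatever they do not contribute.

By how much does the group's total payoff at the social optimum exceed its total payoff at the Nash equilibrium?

493.20 dollars

The private return per contributed unit is 2.8/10 = 0.2800 < 1 for every player regardless of endowment, so the Nash equilibrium is zero contribution and the group total is Σ E_j = 8 + 15 + 44 + 19 + 14 + 49 + 15 + 20 + 57 + 33 = 274.
Each contributed unit returns 2.800 to the group, so the social optimum is full contribution by everyone: group total = 2.800 × 274 = 767.20.
Efficiency loss = (2.800 − 1) × 274 = 493.20.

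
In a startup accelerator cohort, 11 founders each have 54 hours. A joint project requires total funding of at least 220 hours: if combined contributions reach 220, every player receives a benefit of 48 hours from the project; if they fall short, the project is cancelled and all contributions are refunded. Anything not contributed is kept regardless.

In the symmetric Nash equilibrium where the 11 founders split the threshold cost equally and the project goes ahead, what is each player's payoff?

82 hours

Equal share of the threshold: 220/11 = 20.
At this profile no one gains by cutting their contribution: any cut drops the total below 220, the project is cancelled, contributions are refunded, and the deviator ends with 54, which is less than 54 − 20 + 48 = 82. Contributing more than 20 just wastes the excess. So contributing exactly 20 is a best response.
Each player's payoff: 54 − 20 + 48 = 82.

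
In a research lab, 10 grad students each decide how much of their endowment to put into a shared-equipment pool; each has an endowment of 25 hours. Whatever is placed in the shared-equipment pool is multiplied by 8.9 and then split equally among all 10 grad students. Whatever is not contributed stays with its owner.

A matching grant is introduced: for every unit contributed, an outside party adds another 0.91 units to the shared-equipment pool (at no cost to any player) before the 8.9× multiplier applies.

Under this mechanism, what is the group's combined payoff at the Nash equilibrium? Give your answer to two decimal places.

With the mechanism, a contributed unit returns 8.9 × 1.91 / 10 = 1.6999 per unit of net cost to the contributor — now above 1 — so contributing fully is weakly dominant for every player.
So the Nash equilibrium is full contribution by all 10; the group earns 8.9 × 1.91 × 250 = 4249.75.

4249.75 hours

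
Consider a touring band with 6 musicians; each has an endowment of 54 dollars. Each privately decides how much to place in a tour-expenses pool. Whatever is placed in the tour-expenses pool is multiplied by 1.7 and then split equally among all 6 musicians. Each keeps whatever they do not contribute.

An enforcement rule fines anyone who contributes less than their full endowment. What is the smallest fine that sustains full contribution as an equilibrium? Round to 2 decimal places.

38.70 dollars

Given the others contribute fully, the best deviation is to contribute 0 (any partial contribution still incurs the fine and gives up units whose private return 0.2833 is below 1).
Deviating from 54 to 0 saves 54 dollars but forfeits the deviator's share of the drop in the tour-expenses pool: 1.7/6 × 54 = 15.30.
So the deviation gain is 54 − 15.30 = 38.70, and the fine must be at least 38.70 dollars to wipe it out.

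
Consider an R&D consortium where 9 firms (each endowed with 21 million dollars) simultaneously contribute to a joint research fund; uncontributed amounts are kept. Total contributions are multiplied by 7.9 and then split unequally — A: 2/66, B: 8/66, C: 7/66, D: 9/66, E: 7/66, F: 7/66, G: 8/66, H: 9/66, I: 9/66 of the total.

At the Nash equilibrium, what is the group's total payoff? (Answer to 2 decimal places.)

A player with share s gets back 7.9·s per unit contributed, so full contribution is dominant for anyone with s > 1/7.9 = 0.1266 and zero contribution is dominant for anyone below.
D, H and I clear that bar, contributing 21 each; the remaining 6 contribute 0. Total contributed: 63.
The joint research fund pays out 7.9 × 63 = 497.70 in total (split across the unequal shares, but the aggregate is all that matters for the group sum).
The 6 free-riders keep 21 each, adding 126. Group total = 126 + 497.70 = 623.70.

623.70 million dollars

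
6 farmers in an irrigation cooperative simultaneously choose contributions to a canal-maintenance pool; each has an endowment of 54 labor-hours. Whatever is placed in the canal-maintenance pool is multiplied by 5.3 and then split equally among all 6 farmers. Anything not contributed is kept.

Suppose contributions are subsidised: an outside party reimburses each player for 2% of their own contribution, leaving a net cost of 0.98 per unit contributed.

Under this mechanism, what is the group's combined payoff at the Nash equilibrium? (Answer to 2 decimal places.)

324.00 labor-hours

With the mechanism, a contributed unit returns (5.3/6) / 0.98 = 0.9014 per unit of net cost — still below 1 — so contributing 0 remains dominant for every player.
Everyone keeps their endowment and the group total is 6 × 54 = 324.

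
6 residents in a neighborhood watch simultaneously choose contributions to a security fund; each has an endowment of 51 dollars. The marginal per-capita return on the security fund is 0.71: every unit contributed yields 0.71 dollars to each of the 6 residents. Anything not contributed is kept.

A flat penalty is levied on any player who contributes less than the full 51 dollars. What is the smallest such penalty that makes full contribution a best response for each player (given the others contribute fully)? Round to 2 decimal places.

14.79 dollars

Given the others contribute fully, the best deviation is to contribute 0 (any partial contribution still incurs the fine and gives up units whose private return 0.71 is below 1).
Deviating from 51 to 0 saves 51 dollars but forfeits the deviator's share of the drop in the security fund: 0.71 × 51 = 36.21.
So the deviation gain is 51 − 36.21 = 14.79, and the fine must be at least 14.79 dollars to wipe it out.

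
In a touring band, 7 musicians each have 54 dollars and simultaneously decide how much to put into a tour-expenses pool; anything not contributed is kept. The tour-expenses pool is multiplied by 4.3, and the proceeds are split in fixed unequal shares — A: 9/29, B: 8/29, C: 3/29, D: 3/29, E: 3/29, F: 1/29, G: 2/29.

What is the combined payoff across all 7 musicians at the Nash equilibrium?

Player j's private return per contributed unit is 4.3 × (j's share). Contributing is weakly dominant for j when that share is at least 1/4.3 = 0.2326, and contributing 0 is dominant otherwise.
A and B clear that bar, contributing 54 each; the remaining 5 contribute 0. Total contributed: 108.
The tour-expenses pool pays out 4.3 × 108 = 464.40 in total (split across the unequal shares, but the aggregate is all that matters for the group sum).
The 5 free-riders keep 54 each, adding 270. Group total = 270 + 464.40 = 734.40.

734.40 dollars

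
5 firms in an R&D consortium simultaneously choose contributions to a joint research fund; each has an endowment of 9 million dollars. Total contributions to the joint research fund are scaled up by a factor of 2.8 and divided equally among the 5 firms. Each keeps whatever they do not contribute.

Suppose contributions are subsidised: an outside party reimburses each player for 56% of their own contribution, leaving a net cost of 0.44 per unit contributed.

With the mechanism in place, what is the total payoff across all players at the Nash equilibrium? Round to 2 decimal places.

151.20 million dollars

With the mechanism, a contributed unit returns (2.8/5) / 0.44 = 1.2727 per unit of net cost to the contributor — now above 1 — so contributing fully is weakly dominant for every player.
At the Nash equilibrium everyone contributes 9. Group total payoff = 5 × (9 × 0.56 + 2.8 × 9) = 151.20.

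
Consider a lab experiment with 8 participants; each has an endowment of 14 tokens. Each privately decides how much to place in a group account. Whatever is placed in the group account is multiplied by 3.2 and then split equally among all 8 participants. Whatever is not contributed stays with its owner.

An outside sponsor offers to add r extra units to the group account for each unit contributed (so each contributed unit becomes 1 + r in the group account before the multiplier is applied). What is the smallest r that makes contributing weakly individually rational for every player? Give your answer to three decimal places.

1.500

With matching at rate r, one contributed unit becomes (1 + r) in the group account and returns 3.2 × (1 + r) / 8 to the contributor.
Setting this equal to 1: 1 + r = 8/3.2 = 2.5000.
So the minimum matching rate is r = 2.5000 − 1 = 1.500.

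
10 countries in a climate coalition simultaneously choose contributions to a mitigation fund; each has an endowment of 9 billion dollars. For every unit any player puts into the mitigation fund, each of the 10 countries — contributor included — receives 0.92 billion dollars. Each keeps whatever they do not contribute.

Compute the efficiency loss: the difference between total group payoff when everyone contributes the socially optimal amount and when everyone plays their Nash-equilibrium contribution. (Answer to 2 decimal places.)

The private return per contributed unit is 0.92 < 1, so contributing 0 is dominant for every player. At the Nash equilibrium everyone keeps their 9, and the group total is 10 × 9 = 90.
Each contributed unit returns 9.200 to the group as a whole (0.92 to each of 10 players), which exceeds 1, so the social optimum is full contribution: group total = 9.200 × 90 = 828.00.
Efficiency loss = 828.00 − 90 = 738.00.

738.00 billion dollars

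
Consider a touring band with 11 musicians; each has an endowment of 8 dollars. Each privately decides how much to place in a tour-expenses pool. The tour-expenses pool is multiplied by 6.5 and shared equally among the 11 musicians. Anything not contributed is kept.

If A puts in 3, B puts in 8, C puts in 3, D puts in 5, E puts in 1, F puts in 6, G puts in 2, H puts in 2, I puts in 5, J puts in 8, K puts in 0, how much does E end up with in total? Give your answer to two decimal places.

32.41 dollars

Total contributed: 3 + 8 + 3 + 5 + 1 + 6 + 2 + 2 + 5 + 8 + 0 = 43.
Each receives 6.5 × 43 / 11 = 25.41 from the tour-expenses pool.
E keeps 8 − 1 = 7, so E's payoff is 7 + 25.41 = 32.41.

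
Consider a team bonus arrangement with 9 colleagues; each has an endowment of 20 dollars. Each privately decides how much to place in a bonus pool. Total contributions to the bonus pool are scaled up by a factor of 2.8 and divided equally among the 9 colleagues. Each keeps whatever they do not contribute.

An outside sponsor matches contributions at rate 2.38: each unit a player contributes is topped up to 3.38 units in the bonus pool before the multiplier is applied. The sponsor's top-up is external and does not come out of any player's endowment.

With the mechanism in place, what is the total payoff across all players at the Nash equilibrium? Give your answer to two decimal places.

The effective private return per unit is now 2.8 × 3.38 / 9 = 1.0516 > 1, so every player's dominant strategy flips to full contribution.
At the Nash equilibrium everyone contributes 20. Group total payoff = 2.8 × 3.38 × 180 = 1703.52.

1703.52 dollars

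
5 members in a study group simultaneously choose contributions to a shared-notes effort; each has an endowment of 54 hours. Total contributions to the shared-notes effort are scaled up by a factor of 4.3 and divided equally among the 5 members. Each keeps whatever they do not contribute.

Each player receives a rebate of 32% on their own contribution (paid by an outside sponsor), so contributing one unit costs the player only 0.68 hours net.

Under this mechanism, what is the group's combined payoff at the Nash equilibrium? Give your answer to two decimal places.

The effective private return per unit is now (4.3/5) / 0.68 = 1.2647 > 1, so every player's dominant strategy flips to full contribution.
So the Nash equilibrium is full contribution by all 5; the group earns 5 × (54 × 0.32 + 4.3 × 54) = 1247.40.

1247.40 hours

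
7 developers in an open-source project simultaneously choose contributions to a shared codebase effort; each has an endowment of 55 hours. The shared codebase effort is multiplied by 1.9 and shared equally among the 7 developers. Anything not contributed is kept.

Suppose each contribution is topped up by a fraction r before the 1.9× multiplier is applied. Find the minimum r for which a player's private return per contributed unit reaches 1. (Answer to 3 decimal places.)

2.684

With matching at rate r, one contributed unit becomes (1 + r) in the shared codebase effort and returns 1.9 × (1 + r) / 7 to the contributor.
Setting this equal to 1: 1 + r = 7/1.9 = 3.6842.
So the minimum matching rate is r = 3.6842 − 1 = 2.684.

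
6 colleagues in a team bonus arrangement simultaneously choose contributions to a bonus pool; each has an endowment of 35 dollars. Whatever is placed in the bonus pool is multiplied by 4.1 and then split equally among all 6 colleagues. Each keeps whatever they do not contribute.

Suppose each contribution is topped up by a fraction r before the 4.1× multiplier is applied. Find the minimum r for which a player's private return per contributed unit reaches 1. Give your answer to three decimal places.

0.463

With matching at rate r, one contributed unit becomes (1 + r) in the bonus pool and returns 4.1 × (1 + r) / 6 to the contributor.
Setting this equal to 1: 1 + r = 6/4.1 = 1.4634.
So the minimum matching rate is r = 1.4634 − 1 = 0.463.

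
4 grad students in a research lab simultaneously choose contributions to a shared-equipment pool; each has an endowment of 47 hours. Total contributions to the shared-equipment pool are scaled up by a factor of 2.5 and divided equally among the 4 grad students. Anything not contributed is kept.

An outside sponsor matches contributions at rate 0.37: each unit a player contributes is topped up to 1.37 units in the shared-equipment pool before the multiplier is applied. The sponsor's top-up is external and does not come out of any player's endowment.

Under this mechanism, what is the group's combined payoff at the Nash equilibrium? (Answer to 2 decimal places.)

188.00 hours

The effective private return is 2.5 × 1.37 / 4 = 0.8563, which is still under 1, so the mechanism doesn't change anyone's dominant strategy: zero contribution.
At the Nash equilibrium no one contributes; group total payoff = 4 × 47 = 188.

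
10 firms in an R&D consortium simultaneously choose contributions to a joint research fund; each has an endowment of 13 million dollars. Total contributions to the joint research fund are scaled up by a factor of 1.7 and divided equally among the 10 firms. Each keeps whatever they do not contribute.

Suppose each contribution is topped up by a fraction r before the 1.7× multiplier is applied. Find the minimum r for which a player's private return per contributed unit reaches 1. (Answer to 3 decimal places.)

With matching at rate r, one contributed unit becomes (1 + r) in the joint research fund and returns 1.7 × (1 + r) / 10 to the contributor.
Setting this equal to 1: 1 + r = 10/1.7 = 5.8824.
So the minimum matching rate is r = 5.8824 − 1 = 4.882.

4.882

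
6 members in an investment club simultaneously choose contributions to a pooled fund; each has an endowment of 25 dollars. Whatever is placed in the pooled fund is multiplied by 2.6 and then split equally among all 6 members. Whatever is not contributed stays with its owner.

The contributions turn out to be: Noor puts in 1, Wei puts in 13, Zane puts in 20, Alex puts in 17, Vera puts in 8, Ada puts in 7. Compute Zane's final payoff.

33.60 dollars

Total contributed: 1 + 13 + 20 + 17 + 8 + 7 = 66.
Each receives 2.6 × 66 / 6 = 28.60 from the pooled fund.
Zane keeps 25 − 20 = 5, so Zane's payoff is 5 + 28.60 = 33.60.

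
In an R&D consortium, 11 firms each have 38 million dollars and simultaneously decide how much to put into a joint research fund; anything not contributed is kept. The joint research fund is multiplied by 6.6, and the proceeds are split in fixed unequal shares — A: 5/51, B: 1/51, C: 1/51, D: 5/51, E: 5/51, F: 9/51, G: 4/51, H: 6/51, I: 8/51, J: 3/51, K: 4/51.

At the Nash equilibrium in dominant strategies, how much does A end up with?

A player with share s gets back 6.6·s per unit contributed, so full contribution is dominant for anyone with s > 1/6.6 = 0.1515 and zero contribution is dominant for anyone below.
F and I are above the threshold, contributing 38 each; the remaining 9 contribute 0. Total contributed: 76.
A keeps 38 and receives 6.6 × 76 × 5/51 = 49.18 from the joint research fund, for a payoff of 87.18.

87.18 million dollars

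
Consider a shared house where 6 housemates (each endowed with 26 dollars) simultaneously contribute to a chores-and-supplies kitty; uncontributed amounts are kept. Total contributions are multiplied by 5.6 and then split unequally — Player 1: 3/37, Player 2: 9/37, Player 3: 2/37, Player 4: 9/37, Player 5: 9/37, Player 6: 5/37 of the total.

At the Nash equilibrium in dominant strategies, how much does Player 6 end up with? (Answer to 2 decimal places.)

Player j's private return per contributed unit is 5.6 × (j's share). Contributing is weakly dominant for j when that share is at least 1/5.6 = 0.1786, and contributing 0 is dominant otherwise.
The shares above 0.1786 belong to Player 2, Player 4 and Player 5, contributing 26 each; the remaining 3 contribute 0. Total contributed: 78.
Player 6 keeps 26 and receives 5.6 × 78 × 5/37 = 59.03 from the chores-and-supplies kitty, for a payoff of 85.03.

85.03 dollars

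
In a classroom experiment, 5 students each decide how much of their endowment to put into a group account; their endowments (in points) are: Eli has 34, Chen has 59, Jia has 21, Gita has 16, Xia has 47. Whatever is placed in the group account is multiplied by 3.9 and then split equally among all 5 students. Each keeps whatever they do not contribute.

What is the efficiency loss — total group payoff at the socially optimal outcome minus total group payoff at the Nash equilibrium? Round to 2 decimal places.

The private return per contributed unit is 3.9/5 = 0.7800 < 1 for every player regardless of endowment, so the Nash equilibrium is zero contribution and the group total is Σ E_j = 34 + 59 + 21 + 16 + 47 = 177.
Each contributed unit returns 3.900 to the group, so the social optimum is full contribution by everyone: group total = 3.900 × 177 = 690.30.
Efficiency loss = (3.900 − 1) × 177 = 513.30.

513.30 points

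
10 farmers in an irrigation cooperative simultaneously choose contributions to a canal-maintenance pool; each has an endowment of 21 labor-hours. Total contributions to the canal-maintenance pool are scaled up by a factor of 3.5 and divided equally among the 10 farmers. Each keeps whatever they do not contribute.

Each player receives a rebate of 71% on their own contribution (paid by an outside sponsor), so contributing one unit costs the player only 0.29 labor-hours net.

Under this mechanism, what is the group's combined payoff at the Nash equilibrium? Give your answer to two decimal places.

With the mechanism, a contributed unit returns (3.5/10) / 0.29 = 1.2069 per unit of net cost to the contributor — now above 1 — so contributing fully is weakly dominant for every player.
So the Nash equilibrium is full contribution by all 10; the group earns 10 × (21 × 0.71 + 3.5 × 21) = 884.10.

884.10 labor-hours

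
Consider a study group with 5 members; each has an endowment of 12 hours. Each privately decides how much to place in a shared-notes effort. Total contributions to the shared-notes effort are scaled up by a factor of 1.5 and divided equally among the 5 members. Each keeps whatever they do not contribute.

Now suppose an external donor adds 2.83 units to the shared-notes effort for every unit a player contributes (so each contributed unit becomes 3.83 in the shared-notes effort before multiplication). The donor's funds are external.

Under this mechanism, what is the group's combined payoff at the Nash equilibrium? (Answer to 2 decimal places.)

With the mechanism, a contributed unit returns 1.5 × 3.83 / 5 = 1.1490 per unit of net cost to the contributor — now above 1 — so contributing fully is weakly dominant for every player.
So the Nash equilibrium is full contribution by all 5; the group earns 1.5 × 3.83 × 60 = 344.70.

344.70 hours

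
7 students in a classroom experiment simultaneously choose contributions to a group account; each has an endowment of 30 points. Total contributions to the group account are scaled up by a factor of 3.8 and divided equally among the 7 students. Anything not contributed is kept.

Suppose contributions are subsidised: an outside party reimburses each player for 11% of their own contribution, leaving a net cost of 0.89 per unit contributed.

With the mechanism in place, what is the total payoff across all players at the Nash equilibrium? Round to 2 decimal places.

The effective private return is (3.8/7) / 0.89 = 0.6100, which is still under 1, so the mechanism doesn't change anyone's dominant strategy: zero contribution.
At the Nash equilibrium no one contributes; group total payoff = 7 × 30 = 210.

210.00 points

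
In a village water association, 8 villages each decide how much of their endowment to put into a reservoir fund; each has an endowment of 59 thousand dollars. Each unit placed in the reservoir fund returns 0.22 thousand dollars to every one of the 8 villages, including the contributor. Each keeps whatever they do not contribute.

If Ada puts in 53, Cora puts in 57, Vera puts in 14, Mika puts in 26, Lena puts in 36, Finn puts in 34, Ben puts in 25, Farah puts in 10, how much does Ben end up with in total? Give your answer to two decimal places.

90.10 thousand dollars

Total contributed: 53 + 57 + 14 + 26 + 36 + 34 + 25 + 10 = 255.
Each receives 0.22 × 255 = 56.10 from the reservoir fund.
Ben keeps 59 − 25 = 34, so Ben's payoff is 34 + 56.10 = 90.10.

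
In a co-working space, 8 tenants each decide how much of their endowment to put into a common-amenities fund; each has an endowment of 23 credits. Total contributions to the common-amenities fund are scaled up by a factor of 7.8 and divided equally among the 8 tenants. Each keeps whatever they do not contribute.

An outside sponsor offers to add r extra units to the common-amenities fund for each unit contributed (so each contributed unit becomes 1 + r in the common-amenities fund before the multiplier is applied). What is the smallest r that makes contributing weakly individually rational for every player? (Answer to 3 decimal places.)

0.026

With matching at rate r, one contributed unit becomes (1 + r) in the common-amenities fund and returns 7.8 × (1 + r) / 8 to the contributor.
Setting this equal to 1: 1 + r = 8/7.8 = 1.0256.
So the minimum matching rate is r = 1.0256 − 1 = 0.026.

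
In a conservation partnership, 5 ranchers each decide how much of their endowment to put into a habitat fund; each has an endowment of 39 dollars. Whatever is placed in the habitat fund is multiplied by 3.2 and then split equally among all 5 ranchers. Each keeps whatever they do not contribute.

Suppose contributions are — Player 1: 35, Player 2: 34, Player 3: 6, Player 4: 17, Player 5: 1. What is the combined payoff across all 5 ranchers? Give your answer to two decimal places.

399.60 dollars

Total contributed: 35 + 34 + 6 + 17 + 1 = 93; total kept: 5 × 39 − 93 = 102.
The habitat fund pays out 3.2 × 93 = 297.60 in aggregate.
Group total = 102 + 297.60 = 399.60.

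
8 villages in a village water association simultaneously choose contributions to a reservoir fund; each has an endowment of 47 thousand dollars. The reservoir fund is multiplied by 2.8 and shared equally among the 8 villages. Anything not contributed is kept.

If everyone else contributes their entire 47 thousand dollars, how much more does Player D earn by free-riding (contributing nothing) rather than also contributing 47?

Switching from a contribution of 47 to 0 lets Player D keep an extra 47 thousand dollars, but lowers the reservoir fund by 47, which costs Player D their own share of that drop: 2.8/8 × 47 = 16.45.
Net gain = 47 − 16.45 = 30.55. The private return per contributed unit (0.3500) is below 1, so free-riding is indeed the best response regardless of what the others do.

30.55 thousand dollars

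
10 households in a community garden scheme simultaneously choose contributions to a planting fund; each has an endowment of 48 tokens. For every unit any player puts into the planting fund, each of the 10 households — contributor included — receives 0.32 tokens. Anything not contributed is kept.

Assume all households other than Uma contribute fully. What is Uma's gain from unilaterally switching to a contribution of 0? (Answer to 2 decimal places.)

Switching from a contribution of 48 to 0 lets Uma keep an extra 48 tokens, but lowers the planting fund by 48, which costs Uma their own share of that drop: 0.32 × 48 = 15.36.
Net gain = 48 − 15.36 = 32.64. The private return per contributed unit (0.32) is below 1, so free-riding is indeed the best response regardless of what the others do.

32.64 tokens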